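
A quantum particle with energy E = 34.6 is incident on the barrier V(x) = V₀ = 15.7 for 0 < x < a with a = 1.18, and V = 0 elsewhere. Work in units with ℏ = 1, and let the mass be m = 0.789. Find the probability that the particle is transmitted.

T = 0.998

Above the barrier the interior wavenumber is k₂ = √(2m(E − V₀))/ℏ = 5.461, giving phase k₂a = 6.444.
Matching at both interfaces gives T⁻¹ = 1 + V₀² sin²(k₂a) / [4E(E − V₀)] = 1.002, hence T = 0.998.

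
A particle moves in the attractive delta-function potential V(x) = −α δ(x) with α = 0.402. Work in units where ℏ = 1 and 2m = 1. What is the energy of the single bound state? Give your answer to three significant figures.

For x ≠ 0 the bound state is ψ ∝ e^{−κ|x|}; integrating the TISE across the delta gives the cusp condition 2κ = 2mα/ℏ², so κ = 0.2010.
Then E = −ℏ²κ²/(2m) = −mα²/(2ℏ²) = -0.04040.

E = -0.0404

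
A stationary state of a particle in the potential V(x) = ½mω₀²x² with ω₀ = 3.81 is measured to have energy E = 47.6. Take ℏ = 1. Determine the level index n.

Invert E_n = (n + ½)ℏω₀: n = E/ℏω₀ − ½ = 11.993, so n = 12.

n = 12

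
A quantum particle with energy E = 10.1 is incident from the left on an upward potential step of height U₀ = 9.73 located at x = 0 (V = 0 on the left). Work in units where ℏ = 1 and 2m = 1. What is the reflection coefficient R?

R = 0.461

On each side the TISE gives plane waves with k = √(2m(E − V))/ℏ: k₁ = √(2·½·10.1) = 3.178, k₂ = √(2·½·0.37) = 0.6083.
Matching ψ and ψ′ at x = 0 gives r = (k₁ − k₂)/(k₁ + k₂), so R = r² = 0.4606 and T = 1 − R = 0.5394.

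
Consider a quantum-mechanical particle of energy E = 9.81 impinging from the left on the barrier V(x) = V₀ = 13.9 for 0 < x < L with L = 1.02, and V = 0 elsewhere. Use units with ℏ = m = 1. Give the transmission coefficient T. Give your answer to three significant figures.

Since E < V₀ the interior solution is evanescent with decay constant κ = √(2m(V₀ − E))/ℏ = 2.860.
κL = 2.917, sinh(κL) = 9.218.
Matching ψ, ψ′ at both faces gives T = [1 + V₀² sinh²(κL) / (4E(V₀ − E))]⁻¹ = 1/103.3 = 0.00968.

T = 0.00968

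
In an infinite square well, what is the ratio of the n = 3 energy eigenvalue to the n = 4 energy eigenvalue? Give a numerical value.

0.5625

Since E_n ∝ n², the ratio is (3/4)² = 0.5625.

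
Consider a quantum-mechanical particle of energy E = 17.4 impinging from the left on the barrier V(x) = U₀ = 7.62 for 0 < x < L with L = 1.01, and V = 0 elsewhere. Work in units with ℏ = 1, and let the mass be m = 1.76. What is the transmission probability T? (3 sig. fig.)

T = 0.990

Above the barrier the interior wavenumber is k₂ = √(2m(E − U₀))/ℏ = 5.867, giving phase k₂L = 5.926.
T = [1 + U₀² sin²(k₂L) / (4E(E − U₀))]⁻¹ = 1/1.010 = 0.990.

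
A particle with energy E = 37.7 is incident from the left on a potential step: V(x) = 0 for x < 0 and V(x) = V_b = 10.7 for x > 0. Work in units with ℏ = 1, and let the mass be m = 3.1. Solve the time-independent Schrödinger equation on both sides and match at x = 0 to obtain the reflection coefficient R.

The wavenumbers are k₁ = √(2mE)/ℏ = 15.29 on the left and k₂ = √(2m(E − V_b))/ℏ = 12.94 on the right.
Continuity of ψ and ψ′ at the step yields the reflection amplitude r = (k₁ − k₂)/(k₁ + k₂) = 0.08326; thus R = |r|² = 0.006933, T = 0.9931.

R = 0.00693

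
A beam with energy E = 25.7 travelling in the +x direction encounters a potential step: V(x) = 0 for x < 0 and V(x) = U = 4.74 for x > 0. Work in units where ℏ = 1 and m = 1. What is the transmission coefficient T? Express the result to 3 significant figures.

T = 0.997

On each side the TISE gives plane waves with k = √(2m(E − V))/ℏ: k₁ = √(2·1·25.7) = 7.169, k₂ = √(2·1·20.96) = 6.475.
Continuity of ψ and ψ′ at the step yields the reflection amplitude r = (k₁ − k₂)/(k₁ + k₂) = 0.05092; thus R = |r|² = 0.002593, T = 0.9974.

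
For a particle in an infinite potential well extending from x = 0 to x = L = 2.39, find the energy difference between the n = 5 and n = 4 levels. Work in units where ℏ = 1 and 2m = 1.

ΔE = 15.6

E_n = n²π²ℏ²/(2mL²), so ΔE = (5² − 4²) π²ℏ²/(2mL²).
ΔE = 9 × π² / (2 × 0.5 × 2.39²) = 15.55.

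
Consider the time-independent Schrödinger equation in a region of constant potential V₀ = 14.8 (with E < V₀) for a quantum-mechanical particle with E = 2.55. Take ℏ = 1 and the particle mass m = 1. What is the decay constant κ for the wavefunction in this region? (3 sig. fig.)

κ = 4.95

Since E < V₀ the TISE in this region is ψ'' = κ²ψ with κ = √(2m(V₀ − E))/ℏ.
κ = √(2 × 1 × 12.25) = 4.950.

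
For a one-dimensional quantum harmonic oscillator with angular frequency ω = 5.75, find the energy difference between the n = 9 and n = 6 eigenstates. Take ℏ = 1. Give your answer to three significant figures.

ΔE = 17.3

E_n = ℏω(n + ½), so ΔE = (9 − 6) ℏω = 3 × 5.75 = 17.25.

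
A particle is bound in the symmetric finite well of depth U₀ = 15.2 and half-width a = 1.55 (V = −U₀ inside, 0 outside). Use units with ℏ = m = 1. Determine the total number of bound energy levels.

N = 6

The dimensionless depth is z₀ = a√(2mU₀)/ℏ = 1.55 × √(30.40) = 8.546.
The even/odd transcendental equations gain one root per π/2 in z₀, giving N = 1 + ⌊2z₀/π⌋ = 1 + ⌊5.441⌋ = 6.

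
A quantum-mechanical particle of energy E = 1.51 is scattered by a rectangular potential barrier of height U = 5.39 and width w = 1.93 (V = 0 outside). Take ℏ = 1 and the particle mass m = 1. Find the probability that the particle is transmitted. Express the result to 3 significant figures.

T = 0.0000690

E < U: inside the barrier ψ ∝ e^{±κx} with κ = √(2m(U − E))/ℏ = 2.786.
κw = 5.376, sinh(κw) = 108.1.
Matching ψ, ψ′ at both faces gives T = [1 + U² sinh²(κw) / (4E(U − E))]⁻¹ = 1/14490 = 0.0000690.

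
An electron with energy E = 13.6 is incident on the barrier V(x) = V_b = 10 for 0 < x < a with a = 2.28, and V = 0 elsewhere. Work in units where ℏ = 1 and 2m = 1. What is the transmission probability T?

T = 0.695

E > V_b: inside the barrier k₂ = √(2m(E − V_b))/ℏ = 1.897, k₂a = 4.326.
T = [1 + V_b² sin²(k₂a) / (4E(E − V_b))]⁻¹ = 1/1.438 = 0.695.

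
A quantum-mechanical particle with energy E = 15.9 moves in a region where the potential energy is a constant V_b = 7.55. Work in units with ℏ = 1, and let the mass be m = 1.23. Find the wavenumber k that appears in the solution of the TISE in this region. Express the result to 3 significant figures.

With E > V_b the solution is oscillatory, ψ ∝ e^{±ikx} with k = √(2m(E − V_b))/ℏ.
k = √(2 × 1.23 × 8.35) = 4.532.

k = 4.53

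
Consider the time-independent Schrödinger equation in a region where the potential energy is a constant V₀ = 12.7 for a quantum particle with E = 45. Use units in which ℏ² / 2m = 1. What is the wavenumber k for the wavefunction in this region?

k = 5.68

With E > V₀ the solution is oscillatory, ψ ∝ e^{±ikx} with k = √(2m(E − V₀))/ℏ.
k = √(2 × 0.5 × 32.3) = 5.683.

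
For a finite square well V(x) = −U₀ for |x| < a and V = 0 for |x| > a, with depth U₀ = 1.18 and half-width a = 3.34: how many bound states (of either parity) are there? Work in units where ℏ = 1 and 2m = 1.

The dimensionless depth is z₀ = a√(2mU₀)/ℏ = 3.34 × √(1.180) = 3.628.
The even/odd transcendental equations gain one root per π/2 in z₀, giving N = 1 + ⌊2z₀/π⌋ = 1 + ⌊2.310⌋ = 3.

N = 3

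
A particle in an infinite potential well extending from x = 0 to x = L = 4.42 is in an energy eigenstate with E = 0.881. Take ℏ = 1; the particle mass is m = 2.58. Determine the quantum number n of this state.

From E_n = n²π²ℏ²/(2mL²) invert to n = √(2mL²E)/(πℏ).
n = (4.42/π) × √(2 × 2.58 × 0.881) = 3.000 → n = 3.

n = 3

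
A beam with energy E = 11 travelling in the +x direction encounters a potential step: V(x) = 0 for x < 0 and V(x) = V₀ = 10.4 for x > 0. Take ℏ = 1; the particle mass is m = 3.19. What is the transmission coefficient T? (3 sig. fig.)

On each side the TISE gives plane waves with k = √(2m(E − V))/ℏ: k₁ = √(2·3.19·11) = 8.377, k₂ = √(2·3.19·0.6) = 1.957.
Continuity of ψ and ψ′ at the step yields the reflection amplitude r = (k₁ − k₂)/(k₁ + k₂) = 0.6213; thus R = |r|² = 0.3861, T = 0.6139.

T = 0.614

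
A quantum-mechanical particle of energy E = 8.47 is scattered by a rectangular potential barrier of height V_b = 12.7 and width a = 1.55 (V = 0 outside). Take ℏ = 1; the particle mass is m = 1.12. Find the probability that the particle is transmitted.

T = 0.000255

E < V_b: inside the barrier ψ ∝ e^{±κx} with κ = √(2m(V_b − E))/ℏ = 3.078.
κa = 4.771, sinh(κa) = 59.03.
Matching ψ, ψ′ at both faces gives T = [1 + V_b² sinh²(κa) / (4E(V_b − E))]⁻¹ = 1/3922 = 0.000255.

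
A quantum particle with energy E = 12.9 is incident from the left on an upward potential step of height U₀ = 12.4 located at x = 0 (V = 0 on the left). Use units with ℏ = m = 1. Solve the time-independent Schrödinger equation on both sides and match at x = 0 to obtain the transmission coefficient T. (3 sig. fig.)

T = 0.550

On each side the TISE gives plane waves with k = √(2m(E − V))/ℏ: k₁ = √(2·1·12.9) = 5.079, k₂ = √(2·1·0.5) = 1.000.
Continuity of ψ and ψ′ at the step yields the reflection amplitude r = (k₁ − k₂)/(k₁ + k₂) = 0.6710; thus R = |r|² = 0.4503, T = 0.5497.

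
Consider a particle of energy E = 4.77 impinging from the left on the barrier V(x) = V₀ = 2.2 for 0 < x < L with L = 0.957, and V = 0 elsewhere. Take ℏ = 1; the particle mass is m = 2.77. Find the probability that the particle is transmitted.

T = 0.980

E > V₀: inside the barrier k₂ = √(2m(E − V₀))/ℏ = 3.773, k₂L = 3.611.
T = [1 + V₀² sin²(k₂L) / (4E(E − V₀))]⁻¹ = 1/1.020 = 0.980.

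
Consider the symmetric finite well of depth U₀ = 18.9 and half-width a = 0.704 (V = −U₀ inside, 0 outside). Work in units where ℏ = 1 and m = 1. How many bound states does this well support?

N = 3

The dimensionless depth is z₀ = a√(2mU₀)/ℏ = 0.704 × √(37.80) = 4.328.
A new bound state (alternating even/odd) appears each time z₀ passes a multiple of π/2, so N = ⌊2z₀/π⌋ + 1 = ⌊2.755⌋ + 1 = 3.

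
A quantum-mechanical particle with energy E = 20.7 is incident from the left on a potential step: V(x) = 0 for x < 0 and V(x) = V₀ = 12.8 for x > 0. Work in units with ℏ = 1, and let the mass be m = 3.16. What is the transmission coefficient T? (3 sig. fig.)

T = 0.944

On each side the TISE gives plane waves with k = √(2m(E − V))/ℏ: k₁ = √(2·3.16·20.7) = 11.44, k₂ = √(2·3.16·7.9) = 7.066.
Continuity of ψ and ψ′ at the step yields the reflection amplitude r = (k₁ − k₂)/(k₁ + k₂) = 0.2363; thus R = |r|² = 0.05582, T = 0.9442.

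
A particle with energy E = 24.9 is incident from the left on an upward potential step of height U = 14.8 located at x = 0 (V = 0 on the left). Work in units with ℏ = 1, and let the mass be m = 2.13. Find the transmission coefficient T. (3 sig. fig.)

T = 0.951

On each side the TISE gives plane waves with k = √(2m(E − V))/ℏ: k₁ = √(2·2.13·24.9) = 10.30, k₂ = √(2·2.13·10.1) = 6.559.
Matching ψ and ψ′ at x = 0 gives r = (k₁ − k₂)/(k₁ + k₂), so R = r² = 0.04921 and T = 1 − R = 0.9508.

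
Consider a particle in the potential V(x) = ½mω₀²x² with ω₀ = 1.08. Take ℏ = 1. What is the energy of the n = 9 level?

E = 10.3

Using E_n = (n + ½)ℏω₀: E_9 = 9.5 × 1.08 = 10.26.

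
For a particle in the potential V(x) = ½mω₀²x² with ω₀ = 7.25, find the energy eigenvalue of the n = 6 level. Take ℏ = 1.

Using E_n = (n + ½)ℏω₀: E_6 = 6.5 × 7.25 = 47.13.

E = 47.1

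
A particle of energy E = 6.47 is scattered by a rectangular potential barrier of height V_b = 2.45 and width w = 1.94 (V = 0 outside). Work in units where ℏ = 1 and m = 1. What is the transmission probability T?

Above the barrier the interior wavenumber is k₂ = √(2m(E − V_b))/ℏ = 2.835, giving phase k₂w = 5.501.
T = [1 + V_b² sin²(k₂w) / (4E(E − V_b))]⁻¹ = 1/1.029 = 0.972.

T = 0.972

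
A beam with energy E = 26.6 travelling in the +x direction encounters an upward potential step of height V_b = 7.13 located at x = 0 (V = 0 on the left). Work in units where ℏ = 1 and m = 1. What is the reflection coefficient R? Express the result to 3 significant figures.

On each side the TISE gives plane waves with k = √(2m(E − V))/ℏ: k₁ = √(2·1·26.6) = 7.294, k₂ = √(2·1·19.47) = 6.240.
Continuity of ψ and ψ′ at the step yields the reflection amplitude r = (k₁ − k₂)/(k₁ + k₂) = 0.07785; thus R = |r|² = 0.006061, T = 0.9939.

R = 0.00606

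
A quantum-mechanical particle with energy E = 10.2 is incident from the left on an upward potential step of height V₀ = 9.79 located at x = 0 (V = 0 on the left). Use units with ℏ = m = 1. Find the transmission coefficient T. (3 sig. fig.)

T = 0.556

The wavenumbers are k₁ = √(2mE)/ℏ = 4.517 on the left and k₂ = √(2m(E − V₀))/ℏ = 0.9055 on the right.
Continuity of ψ and ψ′ at the step yields the reflection amplitude r = (k₁ − k₂)/(k₁ + k₂) = 0.6660; thus R = |r|² = 0.4435, T = 0.5565.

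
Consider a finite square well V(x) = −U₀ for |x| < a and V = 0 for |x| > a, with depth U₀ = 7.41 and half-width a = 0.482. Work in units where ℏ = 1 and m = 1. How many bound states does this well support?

N = 2

Define the well-strength parameter z₀ = (a/ℏ)√(2mU₀) = 0.482 × √(2·1·7.41) = 1.856.
The even/odd transcendental equations gain one root per π/2 in z₀, giving N = 1 + ⌊2z₀/π⌋ = 1 + ⌊1.181⌋ = 2.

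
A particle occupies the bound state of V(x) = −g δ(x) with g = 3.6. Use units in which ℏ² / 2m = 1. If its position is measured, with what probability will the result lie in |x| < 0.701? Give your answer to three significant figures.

P = 0.920

The normalised bound state is ψ = √κ e^{−κ|x|} with κ = mg/ℏ² = 1.800.
P(|x| < d) = ∫_{−d}^{d} κ e^{−2κ|x|} dx = 1 − e^{−2κd} = 1 − e^{−2.524} = 0.9198.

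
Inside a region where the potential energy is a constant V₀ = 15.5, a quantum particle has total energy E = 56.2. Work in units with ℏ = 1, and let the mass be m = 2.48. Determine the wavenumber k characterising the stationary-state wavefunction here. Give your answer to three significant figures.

k = 14.2

With E > V₀ the solution is oscillatory, ψ ∝ e^{±ikx} with k = √(2m(E − V₀))/ℏ.
k = √(2 × 2.48 × 40.7) = 14.21.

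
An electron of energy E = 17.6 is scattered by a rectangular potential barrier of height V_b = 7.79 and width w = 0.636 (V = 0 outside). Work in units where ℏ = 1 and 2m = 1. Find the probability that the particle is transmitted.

T = 0.932

Above the barrier the interior wavenumber is k₂ = √(2m(E − V_b))/ℏ = 3.132, giving phase k₂w = 1.992.
Matching at both interfaces gives T⁻¹ = 1 + V_b² sin²(k₂w) / [4E(E − V_b)] = 1.073, hence T = 0.932.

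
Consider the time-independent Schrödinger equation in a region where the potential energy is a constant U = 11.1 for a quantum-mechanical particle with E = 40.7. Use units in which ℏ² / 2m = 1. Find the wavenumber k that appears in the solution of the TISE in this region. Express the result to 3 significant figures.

k = 5.44

With E > U the solution is oscillatory, ψ ∝ e^{±ikx} with k = √(2m(E − U))/ℏ.
k = √(2 × 0.5 × 29.6) = 5.441.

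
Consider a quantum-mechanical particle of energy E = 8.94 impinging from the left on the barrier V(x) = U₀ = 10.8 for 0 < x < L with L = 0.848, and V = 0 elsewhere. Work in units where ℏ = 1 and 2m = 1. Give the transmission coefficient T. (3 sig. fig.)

T = 0.218

Since E < U₀ the interior solution is evanescent with decay constant κ = √(2m(U₀ − E))/ℏ = 1.364.
κL = 1.157, sinh(κL) = 1.432.
Matching ψ, ψ′ at both faces gives T = [1 + U₀² sinh²(κL) / (4E(U₀ − E))]⁻¹ = 1/4.597 = 0.218.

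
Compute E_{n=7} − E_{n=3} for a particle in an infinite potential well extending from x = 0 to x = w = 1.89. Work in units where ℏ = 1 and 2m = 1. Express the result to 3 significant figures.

ΔE = 111

E_n = n²π²ℏ²/(2mw²), so ΔE = (7² − 3²) π²ℏ²/(2mw²).
ΔE = 40 × π² / (2 × 0.5 × 1.89²) = 110.5.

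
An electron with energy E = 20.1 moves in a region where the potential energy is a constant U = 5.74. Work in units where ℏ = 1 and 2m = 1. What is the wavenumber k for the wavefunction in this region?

With E > U the solution is oscillatory, ψ ∝ e^{±ikx} with k = √(2m(E − U))/ℏ.
k = √(2 × 0.5 × 14.36) = 3.789.

k = 3.79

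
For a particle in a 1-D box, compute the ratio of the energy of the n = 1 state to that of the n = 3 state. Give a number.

0.111111

E_n = n²π²ℏ²/(2mL²) so the ratio is n₂²/n₁² = 1/9 = 0.111111.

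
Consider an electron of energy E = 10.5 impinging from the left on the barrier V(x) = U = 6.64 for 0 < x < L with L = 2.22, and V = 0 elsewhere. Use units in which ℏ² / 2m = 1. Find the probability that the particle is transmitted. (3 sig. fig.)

E > U: inside the barrier k₂ = √(2m(E − U))/ℏ = 1.965, k₂L = 4.362.
Matching at both interfaces gives T⁻¹ = 1 + U² sin²(k₂L) / [4E(E − U)] = 1.240, hence T = 0.807.

T = 0.807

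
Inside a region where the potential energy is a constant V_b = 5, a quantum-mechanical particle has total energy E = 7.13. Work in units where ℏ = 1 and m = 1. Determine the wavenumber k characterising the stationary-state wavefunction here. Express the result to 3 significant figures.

k = 2.06

With E > V_b the solution is oscillatory, ψ ∝ e^{±ikx} with k = √(2m(E − V_b))/ℏ.
k = √(2 × 1 × 2.13) = 2.064.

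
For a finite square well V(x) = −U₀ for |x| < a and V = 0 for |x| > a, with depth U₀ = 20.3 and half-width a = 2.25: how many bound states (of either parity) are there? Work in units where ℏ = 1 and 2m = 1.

N = 7

The dimensionless depth is z₀ = a√(2mU₀)/ℏ = 2.25 × √(20.30) = 10.14.
The even/odd transcendental equations gain one root per π/2 in z₀, giving N = 1 + ⌊2z₀/π⌋ = 1 + ⌊6.454⌋ = 7.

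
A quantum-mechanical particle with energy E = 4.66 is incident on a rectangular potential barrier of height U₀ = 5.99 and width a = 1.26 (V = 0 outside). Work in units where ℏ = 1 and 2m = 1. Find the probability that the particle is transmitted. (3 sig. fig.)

T = 0.145

E < U₀: inside the barrier ψ ∝ e^{±κx} with κ = √(2m(U₀ − E))/ℏ = 1.153.
κa = 1.453, sinh(κa) = 2.021.
The exact tunnelling result is T⁻¹ = 1 + U₀² sinh²(κa) / [4E(U₀ − E)] = 6.913, so T = 0.145.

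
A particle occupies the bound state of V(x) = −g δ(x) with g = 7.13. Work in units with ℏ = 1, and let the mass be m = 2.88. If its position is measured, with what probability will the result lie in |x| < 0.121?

The normalised bound state is ψ = √κ e^{−κ|x|} with κ = mg/ℏ² = 20.53.
P(|x| < d) = ∫_{−d}^{d} κ e^{−2κ|x|} dx = 1 − e^{−2κd} = 1 − e^{−4.969} = 0.9931.

P = 0.993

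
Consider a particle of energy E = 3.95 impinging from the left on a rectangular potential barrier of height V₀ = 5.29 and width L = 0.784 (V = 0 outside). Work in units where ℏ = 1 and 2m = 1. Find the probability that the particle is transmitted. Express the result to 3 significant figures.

T = 0.413

E < V₀: inside the barrier ψ ∝ e^{±κx} with κ = √(2m(V₀ − E))/ℏ = 1.158.
κL = 0.9075, sinh(κL) = 1.037.
Matching ψ, ψ′ at both faces gives T = [1 + V₀² sinh²(κL) / (4E(V₀ − E))]⁻¹ = 1/2.422 = 0.413.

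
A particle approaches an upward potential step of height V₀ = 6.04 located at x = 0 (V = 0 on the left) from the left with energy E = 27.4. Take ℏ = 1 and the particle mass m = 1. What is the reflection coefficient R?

On each side the TISE gives plane waves with k = √(2m(E − V))/ℏ: k₁ = √(2·1·27.4) = 7.403, k₂ = √(2·1·21.36) = 6.536.
Matching ψ and ψ′ at x = 0 gives r = (k₁ − k₂)/(k₁ + k₂), so R = r² = 0.003866 and T = 1 − R = 0.9961.

R = 0.00387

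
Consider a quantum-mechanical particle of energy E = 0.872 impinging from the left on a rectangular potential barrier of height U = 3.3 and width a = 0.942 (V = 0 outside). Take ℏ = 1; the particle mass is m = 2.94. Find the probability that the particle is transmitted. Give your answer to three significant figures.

Since E < U the interior solution is evanescent with decay constant κ = √(2m(U − E))/ℏ = 3.778.
κa = 3.559, sinh(κa) = 17.55.
The exact tunnelling result is T⁻¹ = 1 + U² sinh²(κa) / [4E(U − E)] = 397.3, so T = 0.00252.

T = 0.00252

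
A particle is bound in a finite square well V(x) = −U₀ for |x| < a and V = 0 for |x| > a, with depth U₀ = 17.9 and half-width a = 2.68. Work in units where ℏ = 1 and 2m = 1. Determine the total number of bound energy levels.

The dimensionless depth is z₀ = a√(2mU₀)/ℏ = 2.68 × √(17.90) = 11.34.
A new bound state (alternating even/odd) appears each time z₀ passes a multiple of π/2, so N = ⌊2z₀/π⌋ + 1 = ⌊7.218⌋ + 1 = 8.

N = 8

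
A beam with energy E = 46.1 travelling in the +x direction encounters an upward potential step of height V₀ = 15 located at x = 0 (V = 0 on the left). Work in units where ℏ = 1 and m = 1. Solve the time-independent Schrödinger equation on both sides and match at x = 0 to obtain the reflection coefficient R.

R = 0.00962

The wavenumbers are k₁ = √(2mE)/ℏ = 9.602 on the left and k₂ = √(2m(E − V₀))/ℏ = 7.887 on the right.
Continuity of ψ and ψ′ at the step yields the reflection amplitude r = (k₁ − k₂)/(k₁ + k₂) = 0.09808; thus R = |r|² = 0.009621, T = 0.9904.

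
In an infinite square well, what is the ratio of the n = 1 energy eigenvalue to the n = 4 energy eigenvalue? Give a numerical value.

0.0625

Since E_n ∝ n², the ratio is (1/4)² = 0.0625.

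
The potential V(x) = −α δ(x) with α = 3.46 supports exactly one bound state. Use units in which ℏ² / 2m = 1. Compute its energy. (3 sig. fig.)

The bound state is ψ(x) = √κ e^{−κ|x|}. The derivative jump ψ'(0⁺) − ψ'(0⁻) = −(2mα/ℏ²)ψ(0) fixes κ = mα/ℏ² = 1.730.
Then E = −ℏ²κ²/(2m) = −mα²/(2ℏ²) = -2.993.

E = -2.99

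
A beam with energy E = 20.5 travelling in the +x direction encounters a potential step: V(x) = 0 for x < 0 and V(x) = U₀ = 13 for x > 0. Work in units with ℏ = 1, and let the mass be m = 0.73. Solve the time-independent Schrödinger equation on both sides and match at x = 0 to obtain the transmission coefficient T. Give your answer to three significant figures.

T = 0.939

The wavenumbers are k₁ = √(2mE)/ℏ = 5.471 on the left and k₂ = √(2m(E − U₀))/ℏ = 3.309 on the right.
Continuity of ψ and ψ′ at the step yields the reflection amplitude r = (k₁ − k₂)/(k₁ + k₂) = 0.2462; thus R = |r|² = 0.06062, T = 0.9394.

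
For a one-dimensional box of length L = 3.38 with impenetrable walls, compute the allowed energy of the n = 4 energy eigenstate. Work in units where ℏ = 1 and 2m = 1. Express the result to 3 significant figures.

The infinite-well eigenfunctions ψ_n = √(2/L) sin(nπx/L) vanish at both walls, giving E_n = n²π²ℏ²/(2mL²).
E_4 = 4² × π² / (2 × 0.5 × 3.38²) = 13.82.

E = 13.8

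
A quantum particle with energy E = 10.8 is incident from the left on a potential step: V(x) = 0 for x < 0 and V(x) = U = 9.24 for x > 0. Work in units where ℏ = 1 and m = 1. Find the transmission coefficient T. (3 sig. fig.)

T = 0.798

The wavenumbers are k₁ = √(2mE)/ℏ = 4.648 on the left and k₂ = √(2m(E − U))/ℏ = 1.766 on the right.
Continuity of ψ and ψ′ at the step yields the reflection amplitude r = (k₁ − k₂)/(k₁ + k₂) = 0.4492; thus R = |r|² = 0.2018, T = 0.7982.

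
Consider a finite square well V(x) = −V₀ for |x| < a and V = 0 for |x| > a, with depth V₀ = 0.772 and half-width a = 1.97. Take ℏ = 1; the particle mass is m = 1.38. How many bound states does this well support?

N = 2

The dimensionless depth is z₀ = a√(2mV₀)/ℏ = 1.97 × √(2.131) = 2.876.
A new bound state (alternating even/odd) appears each time z₀ passes a multiple of π/2, so N = ⌊2z₀/π⌋ + 1 = ⌊1.831⌋ + 1 = 2.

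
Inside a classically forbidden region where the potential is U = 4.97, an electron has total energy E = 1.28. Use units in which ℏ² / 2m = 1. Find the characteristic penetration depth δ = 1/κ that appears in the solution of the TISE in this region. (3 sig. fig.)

δ = 0.521

Since E < U the TISE in this region is ψ'' = κ²ψ with κ = √(2m(U − E))/ℏ.
κ = √(2 × 0.5 × 3.69) = 1.921. The penetration depth is δ = 1/κ = 0.521.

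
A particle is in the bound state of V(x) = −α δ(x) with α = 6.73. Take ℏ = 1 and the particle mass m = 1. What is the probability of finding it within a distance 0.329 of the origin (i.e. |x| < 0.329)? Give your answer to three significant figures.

The normalised bound state is ψ = √κ e^{−κ|x|} with κ = mα/ℏ² = 6.730.
P(|x| < d) = ∫_{−d}^{d} κ e^{−2κ|x|} dx = 1 − e^{−2κd} = 1 − e^{−4.428} = 0.9881.

P = 0.988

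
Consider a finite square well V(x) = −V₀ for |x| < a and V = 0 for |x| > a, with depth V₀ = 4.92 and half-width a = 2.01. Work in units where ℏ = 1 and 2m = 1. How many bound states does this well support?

Define the well-strength parameter z₀ = (a/ℏ)√(2mV₀) = 2.01 × √(2·0.5·4.92) = 4.458.
The even/odd transcendental equations gain one root per π/2 in z₀, giving N = 1 + ⌊2z₀/π⌋ = 1 + ⌊2.838⌋ = 3.

N = 3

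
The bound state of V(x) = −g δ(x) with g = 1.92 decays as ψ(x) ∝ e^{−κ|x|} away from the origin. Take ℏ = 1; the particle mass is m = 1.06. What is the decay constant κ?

Integrating the TISE across x = 0 gives the cusp condition ψ'(0⁺) − ψ'(0⁻) = −(2mg/ℏ²)ψ(0).
With ψ ∝ e^{−κ|x|} this yields −2κ = −2mg/ℏ², so κ = mg/ℏ² = 2.035.

κ = 2.04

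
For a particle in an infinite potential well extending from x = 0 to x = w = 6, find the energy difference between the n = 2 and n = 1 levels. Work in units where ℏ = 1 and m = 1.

ΔE = 0.411

E_n = n²π²ℏ²/(2mw²), so ΔE = (2² − 1²) π²ℏ²/(2mw²).
ΔE = 3 × π² / (2 × 1 × 6²) = 0.4112.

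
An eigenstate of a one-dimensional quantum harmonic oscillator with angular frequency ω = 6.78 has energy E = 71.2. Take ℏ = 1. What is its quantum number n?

n = 10

Invert E_n = (n + ½)ℏω: n = E/ℏω − ½ = 10.001, so n = 10.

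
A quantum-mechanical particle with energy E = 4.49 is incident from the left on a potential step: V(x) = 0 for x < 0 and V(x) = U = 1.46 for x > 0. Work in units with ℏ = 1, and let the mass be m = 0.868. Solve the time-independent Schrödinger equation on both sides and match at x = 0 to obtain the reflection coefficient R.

R = 0.00961

On each side the TISE gives plane waves with k = √(2m(E − V))/ℏ: k₁ = √(2·0.868·4.49) = 2.792, k₂ = √(2·0.868·3.03) = 2.293.
Continuity of ψ and ψ′ at the step yields the reflection amplitude r = (k₁ − k₂)/(k₁ + k₂) = 0.09801; thus R = |r|² = 0.009605, T = 0.9904.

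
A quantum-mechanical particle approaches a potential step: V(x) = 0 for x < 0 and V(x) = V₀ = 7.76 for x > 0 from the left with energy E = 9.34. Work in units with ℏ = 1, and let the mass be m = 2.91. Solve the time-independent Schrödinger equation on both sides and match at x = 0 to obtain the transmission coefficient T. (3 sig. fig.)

The wavenumbers are k₁ = √(2mE)/ℏ = 7.373 on the left and k₂ = √(2m(E − V₀))/ℏ = 3.032 on the right.
Continuity of ψ and ψ′ at the step yields the reflection amplitude r = (k₁ − k₂)/(k₁ + k₂) = 0.4171; thus R = |r|² = 0.1740, T = 0.8260.

T = 0.826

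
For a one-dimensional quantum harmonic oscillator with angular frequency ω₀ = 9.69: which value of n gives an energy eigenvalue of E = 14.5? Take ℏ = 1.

n = 1

Invert E_n = (n + ½)ℏω₀: n = E/ℏω₀ − ½ = 0.996, so n = 1.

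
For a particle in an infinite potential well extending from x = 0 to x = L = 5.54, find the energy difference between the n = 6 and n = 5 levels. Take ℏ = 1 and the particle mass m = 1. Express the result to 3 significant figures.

E_n = n²π²ℏ²/(2mL²), so ΔE = (6² − 5²) π²ℏ²/(2mL²).
ΔE = 11 × π² / (2 × 1 × 5.54²) = 1.769.

ΔE = 1.77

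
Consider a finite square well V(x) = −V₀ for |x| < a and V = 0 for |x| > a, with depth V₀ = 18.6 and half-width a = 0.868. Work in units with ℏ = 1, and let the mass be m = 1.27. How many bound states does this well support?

N = 4

The dimensionless depth is z₀ = a√(2mV₀)/ℏ = 0.868 × √(47.24) = 5.966.
A new bound state (alternating even/odd) appears each time z₀ passes a multiple of π/2, so N = ⌊2z₀/π⌋ + 1 = ⌊3.798⌋ + 1 = 4.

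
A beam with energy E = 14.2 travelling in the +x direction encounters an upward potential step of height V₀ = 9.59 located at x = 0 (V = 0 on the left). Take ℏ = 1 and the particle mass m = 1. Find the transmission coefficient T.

T = 0.925

On each side the TISE gives plane waves with k = √(2m(E − V))/ℏ: k₁ = √(2·1·14.2) = 5.329, k₂ = √(2·1·4.61) = 3.036.
Continuity of ψ and ψ′ at the step yields the reflection amplitude r = (k₁ − k₂)/(k₁ + k₂) = 0.2741; thus R = |r|² = 0.07511, T = 0.9249.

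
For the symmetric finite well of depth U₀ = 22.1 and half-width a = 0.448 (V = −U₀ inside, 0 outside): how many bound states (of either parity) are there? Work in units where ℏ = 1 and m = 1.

N = 2

The dimensionless depth is z₀ = a√(2mU₀)/ℏ = 0.448 × √(44.20) = 2.978.
A new bound state (alternating even/odd) appears each time z₀ passes a multiple of π/2, so N = ⌊2z₀/π⌋ + 1 = ⌊1.896⌋ + 1 = 2.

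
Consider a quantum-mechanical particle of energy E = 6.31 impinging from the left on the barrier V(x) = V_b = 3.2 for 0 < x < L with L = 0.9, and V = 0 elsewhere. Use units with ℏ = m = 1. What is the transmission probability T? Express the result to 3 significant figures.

Above the barrier the interior wavenumber is k₂ = √(2m(E − V_b))/ℏ = 2.494, giving phase k₂L = 2.245.
T = [1 + V_b² sin²(k₂L) / (4E(E − V_b))]⁻¹ = 1/1.080 = 0.926.

T = 0.926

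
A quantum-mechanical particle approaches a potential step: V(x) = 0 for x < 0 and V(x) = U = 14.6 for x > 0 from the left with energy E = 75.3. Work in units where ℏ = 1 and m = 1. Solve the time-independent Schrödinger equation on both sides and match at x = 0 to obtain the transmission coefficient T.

T = 0.997

On each side the TISE gives plane waves with k = √(2m(E − V))/ℏ: k₁ = √(2·1·75.3) = 12.27, k₂ = √(2·1·60.7) = 11.02.
Matching ψ and ψ′ at x = 0 gives r = (k₁ − k₂)/(k₁ + k₂), so R = r² = 0.002898 and T = 1 − R = 0.9971.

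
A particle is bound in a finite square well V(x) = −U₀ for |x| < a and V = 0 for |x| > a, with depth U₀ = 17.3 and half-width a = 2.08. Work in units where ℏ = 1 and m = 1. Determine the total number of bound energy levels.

N = 8

Define the well-strength parameter z₀ = (a/ℏ)√(2mU₀) = 2.08 × √(2·1·17.3) = 12.23.
The even/odd transcendental equations gain one root per π/2 in z₀, giving N = 1 + ⌊2z₀/π⌋ = 1 + ⌊7.789⌋ = 8.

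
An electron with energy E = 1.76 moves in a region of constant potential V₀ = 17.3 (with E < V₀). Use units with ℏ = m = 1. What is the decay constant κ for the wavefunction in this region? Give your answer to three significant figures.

Since E < V₀ the TISE in this region is ψ'' = κ²ψ with κ = √(2m(V₀ − E))/ℏ.
κ = √(2 × 1 × 15.54) = 5.575.

κ = 5.57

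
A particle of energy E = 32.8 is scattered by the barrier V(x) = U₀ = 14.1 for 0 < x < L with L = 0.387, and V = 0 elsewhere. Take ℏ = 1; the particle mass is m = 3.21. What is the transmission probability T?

Above the barrier the interior wavenumber is k₂ = √(2m(E − U₀))/ℏ = 10.96, giving phase k₂L = 4.240.
Matching at both interfaces gives T⁻¹ = 1 + U₀² sin²(k₂L) / [4E(E − U₀)] = 1.064, hence T = 0.940.

T = 0.940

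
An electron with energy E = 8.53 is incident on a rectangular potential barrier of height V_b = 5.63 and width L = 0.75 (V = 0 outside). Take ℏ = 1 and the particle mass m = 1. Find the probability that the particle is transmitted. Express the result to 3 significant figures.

E > V_b: inside the barrier k₂ = √(2m(E − V_b))/ℏ = 2.408, k₂L = 1.806.
Matching at both interfaces gives T⁻¹ = 1 + V_b² sin²(k₂L) / [4E(E − V_b)] = 1.303, hence T = 0.768.

T = 0.768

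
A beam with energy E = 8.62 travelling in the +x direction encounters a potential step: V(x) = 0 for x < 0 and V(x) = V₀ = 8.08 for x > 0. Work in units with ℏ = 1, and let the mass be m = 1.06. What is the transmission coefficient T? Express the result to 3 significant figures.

T = 0.640

On each side the TISE gives plane waves with k = √(2m(E − V))/ℏ: k₁ = √(2·1.06·8.62) = 4.275, k₂ = √(2·1.06·0.54) = 1.070.
Continuity of ψ and ψ′ at the step yields the reflection amplitude r = (k₁ − k₂)/(k₁ + k₂) = 0.5996; thus R = |r|² = 0.3596, T = 0.6404.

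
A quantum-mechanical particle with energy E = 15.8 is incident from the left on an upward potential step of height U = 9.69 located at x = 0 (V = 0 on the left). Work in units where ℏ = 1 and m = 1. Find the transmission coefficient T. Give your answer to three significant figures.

The wavenumbers are k₁ = √(2mE)/ℏ = 5.621 on the left and k₂ = √(2m(E − U))/ℏ = 3.496 on the right.
Continuity of ψ and ψ′ at the step yields the reflection amplitude r = (k₁ − k₂)/(k₁ + k₂) = 0.2332; thus R = |r|² = 0.05436, T = 0.9456.

T = 0.946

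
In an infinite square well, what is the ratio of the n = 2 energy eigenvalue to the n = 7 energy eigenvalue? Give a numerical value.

Since E_n ∝ n², the ratio is (2/7)² = 0.0816327.

0.0816327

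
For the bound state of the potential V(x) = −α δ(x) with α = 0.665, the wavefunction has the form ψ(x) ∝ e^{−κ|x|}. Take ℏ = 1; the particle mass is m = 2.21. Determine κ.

Integrating the TISE across x = 0 gives the cusp condition ψ'(0⁺) − ψ'(0⁻) = −(2mα/ℏ²)ψ(0).
With ψ ∝ e^{−κ|x|} this yields −2κ = −2mα/ℏ², so κ = mα/ℏ² = 1.470.

κ = 1.47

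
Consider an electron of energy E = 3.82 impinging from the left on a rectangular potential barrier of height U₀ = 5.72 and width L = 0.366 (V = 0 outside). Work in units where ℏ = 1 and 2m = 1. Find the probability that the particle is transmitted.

T = 0.762

E < U₀: inside the barrier ψ ∝ e^{±κx} with κ = √(2m(U₀ − E))/ℏ = 1.378.
κL = 0.5045, sinh(κL) = 0.5262.
The exact tunnelling result is T⁻¹ = 1 + U₀² sinh²(κL) / [4E(U₀ − E)] = 1.312, so T = 0.762.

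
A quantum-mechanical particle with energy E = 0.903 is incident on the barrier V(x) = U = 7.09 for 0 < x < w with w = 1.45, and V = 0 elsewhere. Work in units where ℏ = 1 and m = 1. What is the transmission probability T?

T = 0.0000660

E < U: inside the barrier ψ ∝ e^{±κx} with κ = √(2m(U − E))/ℏ = 3.518.
κw = 5.101, sinh(κw) = 82.06.
Matching ψ, ψ′ at both faces gives T = [1 + U² sinh²(κw) / (4E(U − E))]⁻¹ = 1/15150 = 0.0000660.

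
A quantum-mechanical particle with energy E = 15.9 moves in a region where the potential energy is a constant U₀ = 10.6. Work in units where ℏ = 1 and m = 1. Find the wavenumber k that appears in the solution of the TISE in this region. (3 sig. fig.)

With E > U₀ the solution is oscillatory, ψ ∝ e^{±ikx} with k = √(2m(E − U₀))/ℏ.
k = √(2 × 1 × 5.3) = 3.256.

k = 3.26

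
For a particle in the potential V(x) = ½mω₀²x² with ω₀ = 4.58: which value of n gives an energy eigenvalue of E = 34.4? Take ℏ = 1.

n = 7

Invert E_n = (n + ½)ℏω₀: n = E/ℏω₀ − ½ = 7.011, so n = 7.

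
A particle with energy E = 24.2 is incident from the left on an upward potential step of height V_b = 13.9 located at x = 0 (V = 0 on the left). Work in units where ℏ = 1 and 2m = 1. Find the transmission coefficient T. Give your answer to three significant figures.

T = 0.956

The wavenumbers are k₁ = √(2mE)/ℏ = 4.919 on the left and k₂ = √(2m(E − V_b))/ℏ = 3.209 on the right.
Continuity of ψ and ψ′ at the step yields the reflection amplitude r = (k₁ − k₂)/(k₁ + k₂) = 0.2104; thus R = |r|² = 0.04425, T = 0.9557.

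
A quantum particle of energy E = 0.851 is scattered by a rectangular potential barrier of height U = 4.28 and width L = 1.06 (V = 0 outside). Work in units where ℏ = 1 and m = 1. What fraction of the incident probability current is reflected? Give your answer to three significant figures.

E < U: inside the barrier ψ ∝ e^{±κx} with κ = √(2m(U − E))/ℏ = 2.619.
κL = 2.776, sinh(κL) = 7.995.
Matching ψ, ψ′ at both faces gives T = [1 + U² sinh²(κL) / (4E(U − E))]⁻¹ = 1/101.3 = 0.00987.
R = 1 − T = 0.990.

R = 0.990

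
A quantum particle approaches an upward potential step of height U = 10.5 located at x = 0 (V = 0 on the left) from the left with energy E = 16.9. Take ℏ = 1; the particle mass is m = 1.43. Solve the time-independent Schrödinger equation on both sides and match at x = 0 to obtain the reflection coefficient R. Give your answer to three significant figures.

On each side the TISE gives plane waves with k = √(2m(E − V))/ℏ: k₁ = √(2·1.43·16.9) = 6.952, k₂ = √(2·1.43·6.4) = 4.278.
Continuity of ψ and ψ′ at the step yields the reflection amplitude r = (k₁ − k₂)/(k₁ + k₂) = 0.2381; thus R = |r|² = 0.05669, T = 0.9433.

R = 0.0567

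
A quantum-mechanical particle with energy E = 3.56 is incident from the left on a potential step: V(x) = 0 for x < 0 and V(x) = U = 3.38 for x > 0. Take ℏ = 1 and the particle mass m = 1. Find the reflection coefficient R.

R = 0.400

The wavenumbers are k₁ = √(2mE)/ℏ = 2.668 on the left and k₂ = √(2m(E − U))/ℏ = 0.6000 on the right.
Matching ψ and ψ′ at x = 0 gives r = (k₁ − k₂)/(k₁ + k₂), so R = r² = 0.4005 and T = 1 − R = 0.5995.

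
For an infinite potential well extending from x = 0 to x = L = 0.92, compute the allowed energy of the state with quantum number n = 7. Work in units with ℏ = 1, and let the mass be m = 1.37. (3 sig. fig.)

The infinite-well eigenfunctions ψ_n = √(2/L) sin(nπx/L) vanish at both walls, giving E_n = n²π²ℏ²/(2mL²).
E_7 = 7² × π² / (2 × 1.37 × 0.92²) = 208.5.

E = 209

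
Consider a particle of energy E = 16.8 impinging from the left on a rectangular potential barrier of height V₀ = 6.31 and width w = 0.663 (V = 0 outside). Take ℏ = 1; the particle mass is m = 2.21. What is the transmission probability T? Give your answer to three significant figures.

T = 0.948

Above the barrier the interior wavenumber is k₂ = √(2m(E − V₀))/ℏ = 6.809, giving phase k₂w = 4.515.
Matching at both interfaces gives T⁻¹ = 1 + V₀² sin²(k₂w) / [4E(E − V₀)] = 1.054, hence T = 0.948.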